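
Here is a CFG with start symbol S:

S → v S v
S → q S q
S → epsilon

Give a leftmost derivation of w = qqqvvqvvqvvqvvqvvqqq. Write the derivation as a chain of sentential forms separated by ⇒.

S ⇒ qSq ⇒ qqSqq ⇒ qqqSqqq ⇒ qqqvSvqqq ⇒ qqqvvSvvqqq ⇒ qqqvvqSqvvqqq ⇒ qqqvvqvSvqvvqqq ⇒ qqqvvqvvSvvqvvqqq ⇒ qqqvvqvvqSqvvqvvqqq ⇒ qqqvvqvvqvSvqvvqvvqqq ⇒ qqqvvqvvqvvqvvqvvqqq

S ⇒ qSq   [S → q S q]
qSq ⇒ qqSqq   [S → q S q]
qqSqq ⇒ qqqSqqq   [S → q S q]
qqqSqqq ⇒ qqqvSvqqq   [S → v S v]
qqqvSvqqq ⇒ qqqvvSvvqqq   [S → v S v]
qqqvvSvvqqq ⇒ qqqvvqSqvvqqq   [S → q S q]
qqqvvqSqvvqqq ⇒ qqqvvqvSvqvvqqq   [S → v S v]
qqqvvqvSvqvvqqq ⇒ qqqvvqvvSvvqvvqqq   [S → v S v]
qqqvvqvvSvvqvvqqq ⇒ qqqvvqvvqSqvvqvvqqq   [S → q S q]
qqqvvqvvqSqvvqvvqqq ⇒ qqqvvqvvqvSvqvvqvvqqq   [S → v S v]
qqqvvqvvqvSvqvvqvvqqq ⇒ qqqvvqvvqvvqvvqvvqqq   [S → epsilon]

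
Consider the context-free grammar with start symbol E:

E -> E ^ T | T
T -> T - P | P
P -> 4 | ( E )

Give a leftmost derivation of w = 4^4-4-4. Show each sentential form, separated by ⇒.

E ⇒ E^T   [E -> E ^ T]
E^T ⇒ T^T   [E -> T]
T^T ⇒ P^T   [T -> P]
P^T ⇒ 4^T   [P -> 4]
4^T ⇒ 4^T-P   [T -> T - P]
4^T-P ⇒ 4^T-P-P   [T -> T - P]
4^T-P-P ⇒ 4^P-P-P   [T -> P]
4^P-P-P ⇒ 4^4-P-P   [P -> 4]
4^4-P-P ⇒ 4^4-4-P   [P -> 4]
4^4-4-P ⇒ 4^4-4-4   [P -> 4]

E ⇒ E^T ⇒ T^T ⇒ P^T ⇒ 4^T ⇒ 4^T-P ⇒ 4^T-P-P ⇒ 4^P-P-P ⇒ 4^4-P-P ⇒ 4^4-4-P ⇒ 4^4-4-4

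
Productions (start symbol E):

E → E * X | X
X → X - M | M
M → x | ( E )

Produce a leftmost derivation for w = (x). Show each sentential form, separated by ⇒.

E ⇒ X ⇒ M ⇒ (E) ⇒ (X) ⇒ (M) ⇒ (x)

E ⇒ X   [E → X]
X ⇒ M   [X → M]
M ⇒ (E)   [M → ( E )]
(E) ⇒ (X)   [E → X]
(X) ⇒ (M)   [X → M]
(M) ⇒ (x)   [M → x]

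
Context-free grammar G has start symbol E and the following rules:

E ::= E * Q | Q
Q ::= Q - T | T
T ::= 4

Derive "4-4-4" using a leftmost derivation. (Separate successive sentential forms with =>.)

E=>Q=>Q-T=>Q-T-T=>T-T-T=>4-T-T=>4-4-T=>4-4-4

E => Q   [E ::= Q]
Q => Q-T   [Q ::= Q - T]
Q-T => Q-T-T   [Q ::= Q - T]
Q-T-T => T-T-T   [Q ::= T]
T-T-T => 4-T-T   [T ::= 4]
4-T-T => 4-4-T   [T ::= 4]
4-4-T => 4-4-4   [T ::= 4]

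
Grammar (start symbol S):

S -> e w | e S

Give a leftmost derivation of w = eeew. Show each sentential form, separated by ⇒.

S ⇒ eS ⇒ eeS ⇒ eeew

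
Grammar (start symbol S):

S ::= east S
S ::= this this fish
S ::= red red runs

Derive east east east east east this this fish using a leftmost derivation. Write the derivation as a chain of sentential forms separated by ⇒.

S ⇒ east S   [S ::= east S]
east S ⇒ east east S   [S ::= east S]
east east S ⇒ east east east S   [S ::= east S]
east east east S ⇒ east east east east S   [S ::= east S]
east east east east S ⇒ east east east east east S   [S ::= east S]
east east east east east S ⇒ east east east east east this this fish   [S ::= this this fish]

S ⇒ east S ⇒ east east S ⇒ east east east S ⇒ east east east east S ⇒ east east east east east S ⇒ east east east east east this this fish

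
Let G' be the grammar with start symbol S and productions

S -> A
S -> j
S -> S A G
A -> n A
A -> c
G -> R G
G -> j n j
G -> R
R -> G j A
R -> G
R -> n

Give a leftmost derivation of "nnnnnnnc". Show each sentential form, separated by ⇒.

S ⇒ A ⇒ nA ⇒ nnA ⇒ nnnA ⇒ nnnnA ⇒ nnnnnA ⇒ nnnnnnA ⇒ nnnnnnnA ⇒ nnnnnnnc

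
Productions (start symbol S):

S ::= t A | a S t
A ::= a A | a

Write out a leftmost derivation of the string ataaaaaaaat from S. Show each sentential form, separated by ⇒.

S ⇒ aSt ⇒ atAt ⇒ ataAt ⇒ ataaAt ⇒ ataaaAt ⇒ ataaaaAt ⇒ ataaaaaAt ⇒ ataaaaaaAt ⇒ ataaaaaaaAt ⇒ ataaaaaaaat

S ⇒ aSt   [S ::= a S t]
aSt ⇒ atAt   [S ::= t A]
atAt ⇒ ataAt   [A ::= a A]
ataAt ⇒ ataaAt   [A ::= a A]
ataaAt ⇒ ataaaAt   [A ::= a A]
ataaaAt ⇒ ataaaaAt   [A ::= a A]
ataaaaAt ⇒ ataaaaaAt   [A ::= a A]
ataaaaaAt ⇒ ataaaaaaAt   [A ::= a A]
ataaaaaaAt ⇒ ataaaaaaaAt   [A ::= a A]
ataaaaaaaAt ⇒ ataaaaaaaat   [A ::= a]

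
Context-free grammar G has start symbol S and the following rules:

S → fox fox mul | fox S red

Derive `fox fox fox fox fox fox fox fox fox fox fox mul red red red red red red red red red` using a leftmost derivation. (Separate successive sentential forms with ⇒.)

S ⇒ fox S red   [S → fox S red]
fox S red ⇒ fox fox S red red   [S → fox S red]
fox fox S red red ⇒ fox fox fox S red red red   [S → fox S red]
fox fox fox S red red red ⇒ fox fox fox fox S red red red red   [S → fox S red]
fox fox fox fox S red red red red ⇒ fox fox fox fox fox S red red red red red   [S → fox S red]
fox fox fox fox fox S red red red red red ⇒ fox fox fox fox fox fox S red red red red red red   [S → fox S red]
fox fox fox fox fox fox S red red red red red red ⇒ fox fox fox fox fox fox fox S red red red red red red red   [S → fox S red]
fox fox fox fox fox fox fox S red red red red red red red ⇒ fox fox fox fox fox fox fox fox S red red red red red red red red   [S → fox S red]
fox fox fox fox fox fox fox fox S red red red red red red red red ⇒ fox fox fox fox fox fox fox fox fox S red red red red red red red red red   [S → fox S red]
fox fox fox fox fox fox fox fox fox S red red red red red red red red red ⇒ fox fox fox fox fox fox fox fox fox fox fox mul red red red red red red red red red   [S → fox fox mul]

S ⇒ fox S red ⇒ fox fox S red red ⇒ fox fox fox S red red red ⇒ fox fox fox fox S red red red red ⇒ fox fox fox fox fox S red red red red red ⇒ fox fox fox fox fox fox S red red red red red red ⇒ fox fox fox fox fox fox fox S red red red red red red red ⇒ fox fox fox fox fox fox fox fox S red red red red red red red red ⇒ fox fox fox fox fox fox fox fox fox S red red red red red red red red red ⇒ fox fox fox fox fox fox fox fox fox fox fox mul red red red red red red red red red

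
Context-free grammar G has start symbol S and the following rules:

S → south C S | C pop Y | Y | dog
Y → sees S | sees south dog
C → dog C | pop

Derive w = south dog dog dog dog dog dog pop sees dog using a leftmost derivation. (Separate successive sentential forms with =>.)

S => south C S => south dog C S => south dog dog C S => south dog dog dog C S => south dog dog dog dog C S => south dog dog dog dog dog C S => south dog dog dog dog dog dog C S => south dog dog dog dog dog dog pop S => south dog dog dog dog dog dog pop Y => south dog dog dog dog dog dog pop sees S => south dog dog dog dog dog dog pop sees dog

S => south C S   [S → south C S]
south C S => south dog C S   [C → dog C]
south dog C S => south dog dog C S   [C → dog C]
south dog dog C S => south dog dog dog C S   [C → dog C]
south dog dog dog C S => south dog dog dog dog C S   [C → dog C]
south dog dog dog dog C S => south dog dog dog dog dog C S   [C → dog C]
south dog dog dog dog dog C S => south dog dog dog dog dog dog C S   [C → dog C]
south dog dog dog dog dog dog C S => south dog dog dog dog dog dog pop S   [C → pop]
south dog dog dog dog dog dog pop S => south dog dog dog dog dog dog pop Y   [S → Y]
south dog dog dog dog dog dog pop Y => south dog dog dog dog dog dog pop sees S   [Y → sees S]
south dog dog dog dog dog dog pop sees S => south dog dog dog dog dog dog pop sees dog   [S → dog]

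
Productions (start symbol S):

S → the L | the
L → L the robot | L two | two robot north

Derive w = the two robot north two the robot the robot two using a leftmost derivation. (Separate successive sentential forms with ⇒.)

S ⇒ the L ⇒ the L two ⇒ the L the robot two ⇒ the L the robot the robot two ⇒ the L two the robot the robot two ⇒ the two robot north two the robot the robot two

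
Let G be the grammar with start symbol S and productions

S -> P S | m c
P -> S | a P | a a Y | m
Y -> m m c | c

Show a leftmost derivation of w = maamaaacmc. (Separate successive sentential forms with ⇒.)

S ⇒ PS ⇒ mS ⇒ mPS ⇒ maPS ⇒ maaPS ⇒ maamS ⇒ maamPS ⇒ maamaPS ⇒ maamaaaYS ⇒ maamaaacS ⇒ maamaaacmc

S ⇒ PS   [S -> P S]
PS ⇒ mS   [P -> m]
mS ⇒ mPS   [S -> P S]
mPS ⇒ maPS   [P -> a P]
maPS ⇒ maaPS   [P -> a P]
maaPS ⇒ maamS   [P -> m]
maamS ⇒ maamPS   [S -> P S]
maamPS ⇒ maamaPS   [P -> a P]
maamaPS ⇒ maamaaaYS   [P -> a a Y]
maamaaaYS ⇒ maamaaacS   [Y -> c]
maamaaacS ⇒ maamaaacmc   [S -> m c]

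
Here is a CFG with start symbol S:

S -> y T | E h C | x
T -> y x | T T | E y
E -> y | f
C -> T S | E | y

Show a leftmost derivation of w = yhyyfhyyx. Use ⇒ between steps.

S ⇒ EhC ⇒ yhC ⇒ yhTS ⇒ yhEyS ⇒ yhyyS ⇒ yhyyEhC ⇒ yhyyfhC ⇒ yhyyfhTS ⇒ yhyyfhEyS ⇒ yhyyfhyyS ⇒ yhyyfhyyx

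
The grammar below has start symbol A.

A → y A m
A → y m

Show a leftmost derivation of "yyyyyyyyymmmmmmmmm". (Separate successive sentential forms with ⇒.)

A ⇒ yAm ⇒ yyAmm ⇒ yyyAmmm ⇒ yyyyAmmmm ⇒ yyyyyAmmmmm ⇒ yyyyyyAmmmmmm ⇒ yyyyyyyAmmmmmmm ⇒ yyyyyyyyAmmmmmmmm ⇒ yyyyyyyyymmmmmmmmm

A ⇒ yAm   [A → y A m]
yAm ⇒ yyAmm   [A → y A m]
yyAmm ⇒ yyyAmmm   [A → y A m]
yyyAmmm ⇒ yyyyAmmmm   [A → y A m]
yyyyAmmmm ⇒ yyyyyAmmmmm   [A → y A m]
yyyyyAmmmmm ⇒ yyyyyyAmmmmmm   [A → y A m]
yyyyyyAmmmmmm ⇒ yyyyyyyAmmmmmmm   [A → y A m]
yyyyyyyAmmmmmmm ⇒ yyyyyyyyAmmmmmmmm   [A → y A m]
yyyyyyyyAmmmmmmmm ⇒ yyyyyyyyymmmmmmmmm   [A → y m]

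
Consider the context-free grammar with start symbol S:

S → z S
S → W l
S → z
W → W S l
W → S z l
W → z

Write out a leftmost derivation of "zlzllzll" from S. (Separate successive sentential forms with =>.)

S => Wl   [S → W l]
Wl => Szll   [W → S z l]
Szll => Wlzll   [S → W l]
Wlzll => Szllzll   [W → S z l]
Szllzll => Wlzllzll   [S → W l]
Wlzllzll => zlzllzll   [W → z]

S => Wl => Szll => Wlzll => Szllzll => Wlzllzll => zlzllzll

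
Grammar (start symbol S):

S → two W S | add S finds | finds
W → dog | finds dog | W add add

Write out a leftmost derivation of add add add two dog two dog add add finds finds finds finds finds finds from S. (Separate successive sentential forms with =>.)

S => add S finds => add add S finds finds => add add add S finds finds finds => add add add two W S finds finds finds => add add add two dog S finds finds finds => add add add two dog two W S finds finds finds => add add add two dog two dog S finds finds finds => add add add two dog two dog add S finds finds finds finds => add add add two dog two dog add add S finds finds finds finds finds => add add add two dog two dog add add finds finds finds finds finds finds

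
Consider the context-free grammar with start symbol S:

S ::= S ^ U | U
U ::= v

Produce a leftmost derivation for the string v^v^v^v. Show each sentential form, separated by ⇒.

S ⇒ S^U   [S ::= S ^ U]
S^U ⇒ S^U^U   [S ::= S ^ U]
S^U^U ⇒ S^U^U^U   [S ::= S ^ U]
S^U^U^U ⇒ U^U^U^U   [S ::= U]
U^U^U^U ⇒ v^U^U^U   [U ::= v]
v^U^U^U ⇒ v^v^U^U   [U ::= v]
v^v^U^U ⇒ v^v^v^U   [U ::= v]
v^v^v^U ⇒ v^v^v^v   [U ::= v]

S ⇒ S^U ⇒ S^U^U ⇒ S^U^U^U ⇒ U^U^U^U ⇒ v^U^U^U ⇒ v^v^U^U ⇒ v^v^v^U ⇒ v^v^v^v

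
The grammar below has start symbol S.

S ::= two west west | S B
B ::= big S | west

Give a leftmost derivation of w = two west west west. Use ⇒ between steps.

S ⇒ S B ⇒ two west west B ⇒ two west west west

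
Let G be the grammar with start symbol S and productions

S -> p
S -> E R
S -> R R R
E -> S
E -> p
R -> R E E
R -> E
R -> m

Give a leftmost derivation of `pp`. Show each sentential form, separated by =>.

S => ER   [S -> E R]
ER => SR   [E -> S]
SR => pR   [S -> p]
pR => pE   [R -> E]
pE => pS   [E -> S]
pS => pp   [S -> p]

S=>ER=>SR=>pR=>pE=>pS=>pp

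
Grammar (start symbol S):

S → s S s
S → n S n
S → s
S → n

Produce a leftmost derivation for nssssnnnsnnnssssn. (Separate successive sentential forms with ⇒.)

S ⇒ nSn   [S → n S n]
nSn ⇒ nsSsn   [S → s S s]
nsSsn ⇒ nssSssn   [S → s S s]
nssSssn ⇒ nsssSsssn   [S → s S s]
nsssSsssn ⇒ nssssSssssn   [S → s S s]
nssssSssssn ⇒ nssssnSnssssn   [S → n S n]
nssssnSnssssn ⇒ nssssnnSnnssssn   [S → n S n]
nssssnnSnnssssn ⇒ nssssnnnSnnnssssn   [S → n S n]
nssssnnnSnnnssssn ⇒ nssssnnnsnnnssssn   [S → s]

S ⇒ nSn ⇒ nsSsn ⇒ nssSssn ⇒ nsssSsssn ⇒ nssssSssssn ⇒ nssssnSnssssn ⇒ nssssnnSnnssssn ⇒ nssssnnnSnnnssssn ⇒ nssssnnnsnnnssssn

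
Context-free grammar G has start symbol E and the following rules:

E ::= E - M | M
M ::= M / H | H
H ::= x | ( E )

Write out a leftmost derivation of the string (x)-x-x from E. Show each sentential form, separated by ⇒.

E ⇒ E-M   [E ::= E - M]
E-M ⇒ E-M-M   [E ::= E - M]
E-M-M ⇒ M-M-M   [E ::= M]
M-M-M ⇒ H-M-M   [M ::= H]
H-M-M ⇒ (E)-M-M   [H ::= ( E )]
(E)-M-M ⇒ (M)-M-M   [E ::= M]
(M)-M-M ⇒ (H)-M-M   [M ::= H]
(H)-M-M ⇒ (x)-M-M   [H ::= x]
(x)-M-M ⇒ (x)-H-M   [M ::= H]
(x)-H-M ⇒ (x)-x-M   [H ::= x]
(x)-x-M ⇒ (x)-x-H   [M ::= H]
(x)-x-H ⇒ (x)-x-x   [H ::= x]

E⇒E-M⇒E-M-M⇒M-M-M⇒H-M-M⇒(E)-M-M⇒(M)-M-M⇒(H)-M-M⇒(x)-M-M⇒(x)-H-M⇒(x)-x-M⇒(x)-x-H⇒(x)-x-x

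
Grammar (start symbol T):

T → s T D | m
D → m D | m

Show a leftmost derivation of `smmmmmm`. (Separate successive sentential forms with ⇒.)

T ⇒ sTD ⇒ smD ⇒ smmD ⇒ smmmD ⇒ smmmmD ⇒ smmmmmD ⇒ smmmmmm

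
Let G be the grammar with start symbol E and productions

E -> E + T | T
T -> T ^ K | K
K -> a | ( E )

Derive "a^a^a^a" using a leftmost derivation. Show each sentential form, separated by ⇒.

E ⇒ T ⇒ T^K ⇒ T^K^K ⇒ T^K^K^K ⇒ K^K^K^K ⇒ a^K^K^K ⇒ a^a^K^K ⇒ a^a^a^K ⇒ a^a^a^a

E ⇒ T   [E -> T]
T ⇒ T^K   [T -> T ^ K]
T^K ⇒ T^K^K   [T -> T ^ K]
T^K^K ⇒ T^K^K^K   [T -> T ^ K]
T^K^K^K ⇒ K^K^K^K   [T -> K]
K^K^K^K ⇒ a^K^K^K   [K -> a]
a^K^K^K ⇒ a^a^K^K   [K -> a]
a^a^K^K ⇒ a^a^a^K   [K -> a]
a^a^a^K ⇒ a^a^a^a   [K -> a]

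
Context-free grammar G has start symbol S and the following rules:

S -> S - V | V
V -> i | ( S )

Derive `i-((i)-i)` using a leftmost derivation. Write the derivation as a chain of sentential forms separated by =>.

S=>S-V=>V-V=>i-V=>i-(S)=>i-(S-V)=>i-(V-V)=>i-((S)-V)=>i-((V)-V)=>i-((i)-V)=>i-((i)-i)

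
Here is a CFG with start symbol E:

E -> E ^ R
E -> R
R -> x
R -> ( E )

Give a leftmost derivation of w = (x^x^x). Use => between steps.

E=>R=>(E)=>(E^R)=>(E^R^R)=>(R^R^R)=>(x^R^R)=>(x^x^R)=>(x^x^x)

E => R   [E -> R]
R => (E)   [R -> ( E )]
(E) => (E^R)   [E -> E ^ R]
(E^R) => (E^R^R)   [E -> E ^ R]
(E^R^R) => (R^R^R)   [E -> R]
(R^R^R) => (x^R^R)   [R -> x]
(x^R^R) => (x^x^R)   [R -> x]
(x^x^R) => (x^x^x)   [R -> x]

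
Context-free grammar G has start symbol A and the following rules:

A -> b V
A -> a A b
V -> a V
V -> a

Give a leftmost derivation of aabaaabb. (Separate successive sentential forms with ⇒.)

A ⇒ aAb   [A -> a A b]
aAb ⇒ aaAbb   [A -> a A b]
aaAbb ⇒ aabVbb   [A -> b V]
aabVbb ⇒ aabaVbb   [V -> a V]
aabaVbb ⇒ aabaaVbb   [V -> a V]
aabaaVbb ⇒ aabaaabb   [V -> a]

A ⇒ aAb ⇒ aaAbb ⇒ aabVbb ⇒ aabaVbb ⇒ aabaaVbb ⇒ aabaaabb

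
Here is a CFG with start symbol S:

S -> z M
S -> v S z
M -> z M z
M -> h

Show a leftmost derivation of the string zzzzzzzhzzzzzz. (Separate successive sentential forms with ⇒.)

S⇒zM⇒zzMz⇒zzzMzz⇒zzzzMzzz⇒zzzzzMzzzz⇒zzzzzzMzzzzz⇒zzzzzzzMzzzzzz⇒zzzzzzzhzzzzzz

S ⇒ zM   [S -> z M]
zM ⇒ zzMz   [M -> z M z]
zzMz ⇒ zzzMzz   [M -> z M z]
zzzMzz ⇒ zzzzMzzz   [M -> z M z]
zzzzMzzz ⇒ zzzzzMzzzz   [M -> z M z]
zzzzzMzzzz ⇒ zzzzzzMzzzzz   [M -> z M z]
zzzzzzMzzzzz ⇒ zzzzzzzMzzzzzz   [M -> z M z]
zzzzzzzMzzzzzz ⇒ zzzzzzzhzzzzzz   [M -> h]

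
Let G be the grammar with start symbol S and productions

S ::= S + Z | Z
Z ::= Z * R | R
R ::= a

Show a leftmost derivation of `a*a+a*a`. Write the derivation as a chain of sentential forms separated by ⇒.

S ⇒ S+Z ⇒ Z+Z ⇒ Z*R+Z ⇒ R*R+Z ⇒ a*R+Z ⇒ a*a+Z ⇒ a*a+Z*R ⇒ a*a+R*R ⇒ a*a+a*R ⇒ a*a+a*a

S ⇒ S+Z   [S ::= S + Z]
S+Z ⇒ Z+Z   [S ::= Z]
Z+Z ⇒ Z*R+Z   [Z ::= Z * R]
Z*R+Z ⇒ R*R+Z   [Z ::= R]
R*R+Z ⇒ a*R+Z   [R ::= a]
a*R+Z ⇒ a*a+Z   [R ::= a]
a*a+Z ⇒ a*a+Z*R   [Z ::= Z * R]
a*a+Z*R ⇒ a*a+R*R   [Z ::= R]
a*a+R*R ⇒ a*a+a*R   [R ::= a]
a*a+a*R ⇒ a*a+a*a   [R ::= a]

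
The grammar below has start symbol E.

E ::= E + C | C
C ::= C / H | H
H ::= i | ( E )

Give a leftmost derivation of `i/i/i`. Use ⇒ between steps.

E ⇒ C ⇒ C/H ⇒ C/H/H ⇒ H/H/H ⇒ i/H/H ⇒ i/i/H ⇒ i/i/i

E ⇒ C   [E ::= C]
C ⇒ C/H   [C ::= C / H]
C/H ⇒ C/H/H   [C ::= C / H]
C/H/H ⇒ H/H/H   [C ::= H]
H/H/H ⇒ i/H/H   [H ::= i]
i/H/H ⇒ i/i/H   [H ::= i]
i/i/H ⇒ i/i/i   [H ::= i]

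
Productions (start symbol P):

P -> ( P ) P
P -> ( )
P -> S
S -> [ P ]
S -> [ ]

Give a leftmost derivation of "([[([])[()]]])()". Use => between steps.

P=>(P)P=>(S)P=>([P])P=>([S])P=>([[P]])P=>([[(P)P]])P=>([[(S)P]])P=>([[([])P]])P=>([[([])S]])P=>([[([])[P]]])P=>([[([])[()]]])P=>([[([])[()]]])()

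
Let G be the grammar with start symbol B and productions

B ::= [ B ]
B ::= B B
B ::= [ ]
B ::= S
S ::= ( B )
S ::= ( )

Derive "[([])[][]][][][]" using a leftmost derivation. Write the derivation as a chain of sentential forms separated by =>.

B => BB   [B ::= B B]
BB => BBB   [B ::= B B]
BBB => BBBB   [B ::= B B]
BBBB => [B]BBB   [B ::= [ B ]]
[B]BBB => [BB]BBB   [B ::= B B]
[BB]BBB => [BBB]BBB   [B ::= B B]
[BBB]BBB => [SBB]BBB   [B ::= S]
[SBB]BBB => [(B)BB]BBB   [S ::= ( B )]
[(B)BB]BBB => [([])BB]BBB   [B ::= [ ]]
[([])BB]BBB => [([])[]B]BBB   [B ::= [ ]]
[([])[]B]BBB => [([])[][]]BBB   [B ::= [ ]]
[([])[][]]BBB => [([])[][]][]BB   [B ::= [ ]]
[([])[][]][]BB => [([])[][]][][]B   [B ::= [ ]]
[([])[][]][][]B => [([])[][]][][][]   [B ::= [ ]]

B => BB => BBB => BBBB => [B]BBB => [BB]BBB => [BBB]BBB => [SBB]BBB => [(B)BB]BBB => [([])BB]BBB => [([])[]B]BBB => [([])[][]]BBB => [([])[][]][]BB => [([])[][]][][]B => [([])[][]][][][]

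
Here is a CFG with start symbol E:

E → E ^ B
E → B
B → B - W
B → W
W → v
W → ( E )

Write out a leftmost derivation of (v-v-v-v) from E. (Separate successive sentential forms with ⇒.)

E ⇒ B ⇒ W ⇒ (E) ⇒ (B) ⇒ (B-W) ⇒ (B-W-W) ⇒ (B-W-W-W) ⇒ (W-W-W-W) ⇒ (v-W-W-W) ⇒ (v-v-W-W) ⇒ (v-v-v-W) ⇒ (v-v-v-v)

E ⇒ B   [E → B]
B ⇒ W   [B → W]
W ⇒ (E)   [W → ( E )]
(E) ⇒ (B)   [E → B]
(B) ⇒ (B-W)   [B → B - W]
(B-W) ⇒ (B-W-W)   [B → B - W]
(B-W-W) ⇒ (B-W-W-W)   [B → B - W]
(B-W-W-W) ⇒ (W-W-W-W)   [B → W]
(W-W-W-W) ⇒ (v-W-W-W)   [W → v]
(v-W-W-W) ⇒ (v-v-W-W)   [W → v]
(v-v-W-W) ⇒ (v-v-v-W)   [W → v]
(v-v-v-W) ⇒ (v-v-v-v)   [W → v]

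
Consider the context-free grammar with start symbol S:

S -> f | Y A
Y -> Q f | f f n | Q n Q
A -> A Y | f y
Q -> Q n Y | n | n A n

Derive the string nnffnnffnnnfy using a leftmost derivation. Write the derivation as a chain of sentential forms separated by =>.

S => YA   [S -> Y A]
YA => QnQA   [Y -> Q n Q]
QnQA => QnYnQA   [Q -> Q n Y]
QnYnQA => QnYnYnQA   [Q -> Q n Y]
QnYnYnQA => nnYnYnQA   [Q -> n]
nnYnYnQA => nnffnnYnQA   [Y -> f f n]
nnffnnYnQA => nnffnnffnnQA   [Y -> f f n]
nnffnnffnnQA => nnffnnffnnnA   [Q -> n]
nnffnnffnnnA => nnffnnffnnnfy   [A -> f y]

S=>YA=>QnQA=>QnYnQA=>QnYnYnQA=>nnYnYnQA=>nnffnnYnQA=>nnffnnffnnQA=>nnffnnffnnnA=>nnffnnffnnnfy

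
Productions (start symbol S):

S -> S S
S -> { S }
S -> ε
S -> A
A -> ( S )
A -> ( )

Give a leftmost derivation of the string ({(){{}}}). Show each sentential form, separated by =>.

S => A => (S) => ({S}) => ({SS}) => ({AS}) => ({(S)S}) => ({()S}) => ({(){S}}) => ({(){{S}}}) => ({(){{}}})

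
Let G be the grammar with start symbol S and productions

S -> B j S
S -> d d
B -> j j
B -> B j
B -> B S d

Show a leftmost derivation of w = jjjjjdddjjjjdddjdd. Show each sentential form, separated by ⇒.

S⇒BjS⇒BSdjS⇒BjSdjS⇒jjjSdjS⇒jjjBjSdjS⇒jjjBSdjSdjS⇒jjjjjSdjSdjS⇒jjjjjdddjSdjS⇒jjjjjdddjBjSdjS⇒jjjjjdddjjjjSdjS⇒jjjjjdddjjjjdddjS⇒jjjjjdddjjjjdddjdd

S ⇒ BjS   [S -> B j S]
BjS ⇒ BSdjS   [B -> B S d]
BSdjS ⇒ BjSdjS   [B -> B j]
BjSdjS ⇒ jjjSdjS   [B -> j j]
jjjSdjS ⇒ jjjBjSdjS   [S -> B j S]
jjjBjSdjS ⇒ jjjBSdjSdjS   [B -> B S d]
jjjBSdjSdjS ⇒ jjjjjSdjSdjS   [B -> j j]
jjjjjSdjSdjS ⇒ jjjjjdddjSdjS   [S -> d d]
jjjjjdddjSdjS ⇒ jjjjjdddjBjSdjS   [S -> B j S]
jjjjjdddjBjSdjS ⇒ jjjjjdddjjjjSdjS   [B -> j j]
jjjjjdddjjjjSdjS ⇒ jjjjjdddjjjjdddjS   [S -> d d]
jjjjjdddjjjjdddjS ⇒ jjjjjdddjjjjdddjdd   [S -> d d]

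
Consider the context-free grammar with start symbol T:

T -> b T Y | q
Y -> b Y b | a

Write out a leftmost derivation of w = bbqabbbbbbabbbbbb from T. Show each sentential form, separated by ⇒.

T ⇒ bTY ⇒ bbTYY ⇒ bbqYY ⇒ bbqaY ⇒ bbqabYb ⇒ bbqabbYbb ⇒ bbqabbbYbbb ⇒ bbqabbbbYbbbb ⇒ bbqabbbbbYbbbbb ⇒ bbqabbbbbbYbbbbbb ⇒ bbqabbbbbbabbbbbb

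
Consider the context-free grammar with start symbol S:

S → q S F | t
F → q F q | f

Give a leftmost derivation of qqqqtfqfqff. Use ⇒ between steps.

S⇒qSF⇒qqSFF⇒qqqSFFF⇒qqqqSFFFF⇒qqqqtFFFF⇒qqqqtfFFF⇒qqqqtfqFqFF⇒qqqqtfqfqFF⇒qqqqtfqfqfF⇒qqqqtfqfqff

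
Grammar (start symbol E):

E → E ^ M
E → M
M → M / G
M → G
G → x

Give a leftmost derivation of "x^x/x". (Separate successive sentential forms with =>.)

E => E^M   [E → E ^ M]
E^M => M^M   [E → M]
M^M => G^M   [M → G]
G^M => x^M   [G → x]
x^M => x^M/G   [M → M / G]
x^M/G => x^G/G   [M → G]
x^G/G => x^x/G   [G → x]
x^x/G => x^x/x   [G → x]

E => E^M => M^M => G^M => x^M => x^M/G => x^G/G => x^x/G => x^x/x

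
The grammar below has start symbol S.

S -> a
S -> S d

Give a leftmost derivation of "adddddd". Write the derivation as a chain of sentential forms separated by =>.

S => Sd => Sdd => Sddd => Sdddd => Sddddd => Sdddddd => adddddd

S => Sd   [S -> S d]
Sd => Sdd   [S -> S d]
Sdd => Sddd   [S -> S d]
Sddd => Sdddd   [S -> S d]
Sdddd => Sddddd   [S -> S d]
Sddddd => Sdddddd   [S -> S d]
Sdddddd => adddddd   [S -> a]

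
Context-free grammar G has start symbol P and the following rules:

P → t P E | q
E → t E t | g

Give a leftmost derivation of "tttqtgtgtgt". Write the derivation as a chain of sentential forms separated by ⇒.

P ⇒ tPE ⇒ ttPEE ⇒ tttPEEE ⇒ tttqEEE ⇒ tttqtEtEE ⇒ tttqtgtEE ⇒ tttqtgtgE ⇒ tttqtgtgtEt ⇒ tttqtgtgtgt

P ⇒ tPE   [P → t P E]
tPE ⇒ ttPEE   [P → t P E]
ttPEE ⇒ tttPEEE   [P → t P E]
tttPEEE ⇒ tttqEEE   [P → q]
tttqEEE ⇒ tttqtEtEE   [E → t E t]
tttqtEtEE ⇒ tttqtgtEE   [E → g]
tttqtgtEE ⇒ tttqtgtgE   [E → g]
tttqtgtgE ⇒ tttqtgtgtEt   [E → t E t]
tttqtgtgtEt ⇒ tttqtgtgtgt   [E → g]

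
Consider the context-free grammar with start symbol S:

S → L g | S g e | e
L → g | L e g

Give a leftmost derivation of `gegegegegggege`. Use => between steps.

S => Sge => Sgege => Lggege => Legggege => Legegggege => Legegegggege => Legegegegggege => gegegegegggege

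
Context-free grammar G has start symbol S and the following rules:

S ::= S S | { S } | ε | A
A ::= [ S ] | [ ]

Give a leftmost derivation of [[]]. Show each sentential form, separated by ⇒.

S ⇒ A ⇒ [S] ⇒ [SS] ⇒ [SSS] ⇒ [ASS] ⇒ [[S]SS] ⇒ [[]SS] ⇒ [[]S] ⇒ [[]]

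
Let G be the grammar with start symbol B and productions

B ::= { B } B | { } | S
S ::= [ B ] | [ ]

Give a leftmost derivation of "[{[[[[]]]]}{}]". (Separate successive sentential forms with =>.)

B => S   [B ::= S]
S => [B]   [S ::= [ B ]]
[B] => [{B}B]   [B ::= { B } B]
[{B}B] => [{S}B]   [B ::= S]
[{S}B] => [{[B]}B]   [S ::= [ B ]]
[{[B]}B] => [{[S]}B]   [B ::= S]
[{[S]}B] => [{[[B]]}B]   [S ::= [ B ]]
[{[[B]]}B] => [{[[S]]}B]   [B ::= S]
[{[[S]]}B] => [{[[[B]]]}B]   [S ::= [ B ]]
[{[[[B]]]}B] => [{[[[S]]]}B]   [B ::= S]
[{[[[S]]]}B] => [{[[[[]]]]}B]   [S ::= [ ]]
[{[[[[]]]]}B] => [{[[[[]]]]}{}]   [B ::= { }]

B=>S=>[B]=>[{B}B]=>[{S}B]=>[{[B]}B]=>[{[S]}B]=>[{[[B]]}B]=>[{[[S]]}B]=>[{[[[B]]]}B]=>[{[[[S]]]}B]=>[{[[[[]]]]}B]=>[{[[[[]]]]}{}]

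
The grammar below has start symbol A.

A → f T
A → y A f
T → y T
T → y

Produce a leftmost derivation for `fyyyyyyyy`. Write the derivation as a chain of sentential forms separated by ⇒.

A ⇒ fT   [A → f T]
fT ⇒ fyT   [T → y T]
fyT ⇒ fyyT   [T → y T]
fyyT ⇒ fyyyT   [T → y T]
fyyyT ⇒ fyyyyT   [T → y T]
fyyyyT ⇒ fyyyyyT   [T → y T]
fyyyyyT ⇒ fyyyyyyT   [T → y T]
fyyyyyyT ⇒ fyyyyyyyT   [T → y T]
fyyyyyyyT ⇒ fyyyyyyyy   [T → y]

A ⇒ fT ⇒ fyT ⇒ fyyT ⇒ fyyyT ⇒ fyyyyT ⇒ fyyyyyT ⇒ fyyyyyyT ⇒ fyyyyyyyT ⇒ fyyyyyyyy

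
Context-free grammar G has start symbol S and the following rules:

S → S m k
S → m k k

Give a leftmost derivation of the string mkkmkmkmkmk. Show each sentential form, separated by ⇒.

S ⇒ Smk   [S → S m k]
Smk ⇒ Smkmk   [S → S m k]
Smkmk ⇒ Smkmkmk   [S → S m k]
Smkmkmk ⇒ Smkmkmkmk   [S → S m k]
Smkmkmkmk ⇒ mkkmkmkmkmk   [S → m k k]

S ⇒ Smk ⇒ Smkmk ⇒ Smkmkmk ⇒ Smkmkmkmk ⇒ mkkmkmkmkmk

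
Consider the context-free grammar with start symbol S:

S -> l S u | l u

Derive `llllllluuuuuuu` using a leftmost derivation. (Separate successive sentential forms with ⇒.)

S ⇒ lSu   [S -> l S u]
lSu ⇒ llSuu   [S -> l S u]
llSuu ⇒ lllSuuu   [S -> l S u]
lllSuuu ⇒ llllSuuuu   [S -> l S u]
llllSuuuu ⇒ lllllSuuuuu   [S -> l S u]
lllllSuuuuu ⇒ llllllSuuuuuu   [S -> l S u]
llllllSuuuuuu ⇒ llllllluuuuuuu   [S -> l u]

S ⇒ lSu ⇒ llSuu ⇒ lllSuuu ⇒ llllSuuuu ⇒ lllllSuuuuu ⇒ llllllSuuuuuu ⇒ llllllluuuuuuu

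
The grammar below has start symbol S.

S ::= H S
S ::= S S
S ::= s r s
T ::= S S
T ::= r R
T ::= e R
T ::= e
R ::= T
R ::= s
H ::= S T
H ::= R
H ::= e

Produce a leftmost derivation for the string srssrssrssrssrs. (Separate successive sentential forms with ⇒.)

S⇒HS⇒STS⇒srsTS⇒srsSSS⇒srssrsSS⇒srssrssrsS⇒srssrssrsSS⇒srssrssrssrsS⇒srssrssrssrssrs

S ⇒ HS   [S ::= H S]
HS ⇒ STS   [H ::= S T]
STS ⇒ srsTS   [S ::= s r s]
srsTS ⇒ srsSSS   [T ::= S S]
srsSSS ⇒ srssrsSS   [S ::= s r s]
srssrsSS ⇒ srssrssrsS   [S ::= s r s]
srssrssrsS ⇒ srssrssrsSS   [S ::= S S]
srssrssrsSS ⇒ srssrssrssrsS   [S ::= s r s]
srssrssrssrsS ⇒ srssrssrssrssrs   [S ::= s r s]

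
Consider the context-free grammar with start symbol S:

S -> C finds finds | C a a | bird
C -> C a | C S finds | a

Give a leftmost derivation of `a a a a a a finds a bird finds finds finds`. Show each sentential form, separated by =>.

S => C finds finds   [S -> C finds finds]
C finds finds => C S finds finds finds   [C -> C S finds]
C S finds finds finds => C a S finds finds finds   [C -> C a]
C a S finds finds finds => C S finds a S finds finds finds   [C -> C S finds]
C S finds a S finds finds finds => a S finds a S finds finds finds   [C -> a]
a S finds a S finds finds finds => a C a a finds a S finds finds finds   [S -> C a a]
a C a a finds a S finds finds finds => a C a a a finds a S finds finds finds   [C -> C a]
a C a a a finds a S finds finds finds => a C a a a a finds a S finds finds finds   [C -> C a]
a C a a a a finds a S finds finds finds => a a a a a a finds a S finds finds finds   [C -> a]
a a a a a a finds a S finds finds finds => a a a a a a finds a bird finds finds finds   [S -> bird]

S => C finds finds => C S finds finds finds => C a S finds finds finds => C S finds a S finds finds finds => a S finds a S finds finds finds => a C a a finds a S finds finds finds => a C a a a finds a S finds finds finds => a C a a a a finds a S finds finds finds => a a a a a a finds a S finds finds finds => a a a a a a finds a bird finds finds finds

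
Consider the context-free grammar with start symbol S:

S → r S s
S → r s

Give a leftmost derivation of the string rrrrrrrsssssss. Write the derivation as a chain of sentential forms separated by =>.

S => rSs => rrSss => rrrSsss => rrrrSssss => rrrrrSsssss => rrrrrrSssssss => rrrrrrrsssssss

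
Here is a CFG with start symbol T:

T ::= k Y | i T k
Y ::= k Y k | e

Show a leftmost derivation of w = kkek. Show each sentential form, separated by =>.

T=>kY=>kkYk=>kkek

T => kY   [T ::= k Y]
kY => kkYk   [Y ::= k Y k]
kkYk => kkek   [Y ::= e]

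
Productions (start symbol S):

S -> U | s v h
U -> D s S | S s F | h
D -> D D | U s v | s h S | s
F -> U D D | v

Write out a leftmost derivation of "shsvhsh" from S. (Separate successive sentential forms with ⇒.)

S⇒U⇒DsS⇒shSsS⇒shsvhsS⇒shsvhsU⇒shsvhsh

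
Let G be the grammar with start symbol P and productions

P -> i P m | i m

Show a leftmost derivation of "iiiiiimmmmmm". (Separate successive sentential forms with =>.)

P => iPm => iiPmm => iiiPmmm => iiiiPmmmm => iiiiiPmmmmm => iiiiiimmmmmm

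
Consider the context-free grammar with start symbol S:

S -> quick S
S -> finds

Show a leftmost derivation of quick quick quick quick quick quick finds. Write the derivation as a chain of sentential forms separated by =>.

S => quick S => quick quick S => quick quick quick S => quick quick quick quick S => quick quick quick quick quick S => quick quick quick quick quick quick S => quick quick quick quick quick quick finds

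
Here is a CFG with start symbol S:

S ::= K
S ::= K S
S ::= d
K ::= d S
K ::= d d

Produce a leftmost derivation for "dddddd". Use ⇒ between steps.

S ⇒ KS ⇒ ddS ⇒ ddKS ⇒ dddSS ⇒ dddKS ⇒ ddddSS ⇒ dddddS ⇒ dddddd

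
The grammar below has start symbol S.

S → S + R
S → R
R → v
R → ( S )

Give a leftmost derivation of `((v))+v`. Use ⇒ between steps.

S ⇒ S+R   [S → S + R]
S+R ⇒ R+R   [S → R]
R+R ⇒ (S)+R   [R → ( S )]
(S)+R ⇒ (R)+R   [S → R]
(R)+R ⇒ ((S))+R   [R → ( S )]
((S))+R ⇒ ((R))+R   [S → R]
((R))+R ⇒ ((v))+R   [R → v]
((v))+R ⇒ ((v))+v   [R → v]

S⇒S+R⇒R+R⇒(S)+R⇒(R)+R⇒((S))+R⇒((R))+R⇒((v))+R⇒((v))+v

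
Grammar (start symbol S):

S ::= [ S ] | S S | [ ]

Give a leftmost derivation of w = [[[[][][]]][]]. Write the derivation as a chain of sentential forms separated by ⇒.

S ⇒ [S] ⇒ [SS] ⇒ [[S]S] ⇒ [[[S]]S] ⇒ [[[SS]]S] ⇒ [[[[]S]]S] ⇒ [[[[]SS]]S] ⇒ [[[[][]S]]S] ⇒ [[[[][][]]]S] ⇒ [[[[][][]]][]]

S ⇒ [S]   [S ::= [ S ]]
[S] ⇒ [SS]   [S ::= S S]
[SS] ⇒ [[S]S]   [S ::= [ S ]]
[[S]S] ⇒ [[[S]]S]   [S ::= [ S ]]
[[[S]]S] ⇒ [[[SS]]S]   [S ::= S S]
[[[SS]]S] ⇒ [[[[]S]]S]   [S ::= [ ]]
[[[[]S]]S] ⇒ [[[[]SS]]S]   [S ::= S S]
[[[[]SS]]S] ⇒ [[[[][]S]]S]   [S ::= [ ]]
[[[[][]S]]S] ⇒ [[[[][][]]]S]   [S ::= [ ]]
[[[[][][]]]S] ⇒ [[[[][][]]][]]   [S ::= [ ]]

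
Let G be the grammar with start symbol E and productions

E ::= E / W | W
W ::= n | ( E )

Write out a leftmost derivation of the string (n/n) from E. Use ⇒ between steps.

E ⇒ W ⇒ (E) ⇒ (E/W) ⇒ (W/W) ⇒ (n/W) ⇒ (n/n)

E ⇒ W   [E ::= W]
W ⇒ (E)   [W ::= ( E )]
(E) ⇒ (E/W)   [E ::= E / W]
(E/W) ⇒ (W/W)   [E ::= W]
(W/W) ⇒ (n/W)   [W ::= n]
(n/W) ⇒ (n/n)   [W ::= n]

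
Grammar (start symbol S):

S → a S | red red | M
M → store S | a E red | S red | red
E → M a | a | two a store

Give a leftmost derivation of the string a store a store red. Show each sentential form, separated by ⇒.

S ⇒ a S ⇒ a M ⇒ a store S ⇒ a store a S ⇒ a store a M ⇒ a store a store S ⇒ a store a store M ⇒ a store a store red

S ⇒ a S   [S → a S]
a S ⇒ a M   [S → M]
a M ⇒ a store S   [M → store S]
a store S ⇒ a store a S   [S → a S]
a store a S ⇒ a store a M   [S → M]
a store a M ⇒ a store a store S   [M → store S]
a store a store S ⇒ a store a store M   [S → M]
a store a store M ⇒ a store a store red   [M → red]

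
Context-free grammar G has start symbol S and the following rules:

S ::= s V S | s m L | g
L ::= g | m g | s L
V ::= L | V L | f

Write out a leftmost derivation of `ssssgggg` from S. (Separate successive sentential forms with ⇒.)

S ⇒ sVS ⇒ sVLS ⇒ sVLLS ⇒ sLLLS ⇒ ssLLLS ⇒ sssLLLS ⇒ ssssLLLS ⇒ ssssgLLS ⇒ ssssggLS ⇒ ssssgggS ⇒ ssssgggg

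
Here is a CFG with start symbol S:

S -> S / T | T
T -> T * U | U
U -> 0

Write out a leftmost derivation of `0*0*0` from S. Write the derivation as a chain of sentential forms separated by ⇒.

S ⇒ T   [S -> T]
T ⇒ T*U   [T -> T * U]
T*U ⇒ T*U*U   [T -> T * U]
T*U*U ⇒ U*U*U   [T -> U]
U*U*U ⇒ 0*U*U   [U -> 0]
0*U*U ⇒ 0*0*U   [U -> 0]
0*0*U ⇒ 0*0*0   [U -> 0]

S⇒T⇒T*U⇒T*U*U⇒U*U*U⇒0*U*U⇒0*0*U⇒0*0*0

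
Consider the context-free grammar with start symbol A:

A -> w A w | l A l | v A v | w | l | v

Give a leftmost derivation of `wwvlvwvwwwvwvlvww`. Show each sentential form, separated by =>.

A => wAw => wwAww => wwvAvww => wwvlAlvww => wwvlvAvlvww => wwvlvwAwvlvww => wwvlvwvAvwvlvww => wwvlvwvwAwvwvlvww => wwvlvwvwwwvwvlvww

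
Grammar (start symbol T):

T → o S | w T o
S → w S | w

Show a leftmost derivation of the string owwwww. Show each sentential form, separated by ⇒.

T ⇒ oS   [T → o S]
oS ⇒ owS   [S → w S]
owS ⇒ owwS   [S → w S]
owwS ⇒ owwwS   [S → w S]
owwwS ⇒ owwwwS   [S → w S]
owwwwS ⇒ owwwww   [S → w]

T ⇒ oS ⇒ owS ⇒ owwS ⇒ owwwS ⇒ owwwwS ⇒ owwwww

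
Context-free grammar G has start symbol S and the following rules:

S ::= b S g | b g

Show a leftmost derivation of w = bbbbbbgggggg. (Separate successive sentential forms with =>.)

S => bSg   [S ::= b S g]
bSg => bbSgg   [S ::= b S g]
bbSgg => bbbSggg   [S ::= b S g]
bbbSggg => bbbbSgggg   [S ::= b S g]
bbbbSgggg => bbbbbSggggg   [S ::= b S g]
bbbbbSggggg => bbbbbbgggggg   [S ::= b g]

S => bSg => bbSgg => bbbSggg => bbbbSgggg => bbbbbSggggg => bbbbbbgggggg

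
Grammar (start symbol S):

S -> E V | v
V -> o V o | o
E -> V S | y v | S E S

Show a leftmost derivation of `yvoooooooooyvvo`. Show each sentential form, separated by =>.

S => EV => SESV => EVESV => yvVESV => yvoVoESV => yvooVooESV => yvoooVoooESV => yvooooVooooESV => yvoooooooooESV => yvoooooooooyvSV => yvoooooooooyvvV => yvoooooooooyvvo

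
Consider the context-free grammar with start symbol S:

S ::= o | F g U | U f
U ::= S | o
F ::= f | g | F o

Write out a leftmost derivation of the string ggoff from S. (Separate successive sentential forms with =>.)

S => FgU => ggU => ggS => ggUf => ggSf => ggUff => ggoff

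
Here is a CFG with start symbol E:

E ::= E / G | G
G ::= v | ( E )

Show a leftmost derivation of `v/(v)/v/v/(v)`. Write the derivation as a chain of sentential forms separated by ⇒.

E⇒E/G⇒E/G/G⇒E/G/G/G⇒E/G/G/G/G⇒G/G/G/G/G⇒v/G/G/G/G⇒v/(E)/G/G/G⇒v/(G)/G/G/G⇒v/(v)/G/G/G⇒v/(v)/v/G/G⇒v/(v)/v/v/G⇒v/(v)/v/v/(E)⇒v/(v)/v/v/(G)⇒v/(v)/v/v/(v)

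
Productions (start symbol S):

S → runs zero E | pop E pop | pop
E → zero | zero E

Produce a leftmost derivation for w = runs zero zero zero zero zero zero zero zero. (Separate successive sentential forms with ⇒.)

S ⇒ runs zero E ⇒ runs zero zero E ⇒ runs zero zero zero E ⇒ runs zero zero zero zero E ⇒ runs zero zero zero zero zero E ⇒ runs zero zero zero zero zero zero E ⇒ runs zero zero zero zero zero zero zero E ⇒ runs zero zero zero zero zero zero zero zero

S ⇒ runs zero E   [S → runs zero E]
runs zero E ⇒ runs zero zero E   [E → zero E]
runs zero zero E ⇒ runs zero zero zero E   [E → zero E]
runs zero zero zero E ⇒ runs zero zero zero zero E   [E → zero E]
runs zero zero zero zero E ⇒ runs zero zero zero zero zero E   [E → zero E]
runs zero zero zero zero zero E ⇒ runs zero zero zero zero zero zero E   [E → zero E]
runs zero zero zero zero zero zero E ⇒ runs zero zero zero zero zero zero zero E   [E → zero E]
runs zero zero zero zero zero zero zero E ⇒ runs zero zero zero zero zero zero zero zero   [E → zero]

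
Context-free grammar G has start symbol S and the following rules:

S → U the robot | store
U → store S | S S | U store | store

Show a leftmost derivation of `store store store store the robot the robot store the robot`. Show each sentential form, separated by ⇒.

S ⇒ U the robot ⇒ U store the robot ⇒ store S store the robot ⇒ store U the robot store the robot ⇒ store store S the robot store the robot ⇒ store store U the robot the robot store the robot ⇒ store store U store the robot the robot store the robot ⇒ store store store store the robot the robot store the robot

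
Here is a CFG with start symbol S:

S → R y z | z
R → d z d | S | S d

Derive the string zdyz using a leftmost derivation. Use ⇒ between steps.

S ⇒ Ryz   [S → R y z]
Ryz ⇒ Sdyz   [R → S d]
Sdyz ⇒ zdyz   [S → z]

S ⇒ Ryz ⇒ Sdyz ⇒ zdyz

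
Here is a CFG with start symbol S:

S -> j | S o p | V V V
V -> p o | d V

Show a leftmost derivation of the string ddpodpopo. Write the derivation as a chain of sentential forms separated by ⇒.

S ⇒ VVV ⇒ dVVV ⇒ ddVVV ⇒ ddpoVV ⇒ ddpodVV ⇒ ddpodpoV ⇒ ddpodpopo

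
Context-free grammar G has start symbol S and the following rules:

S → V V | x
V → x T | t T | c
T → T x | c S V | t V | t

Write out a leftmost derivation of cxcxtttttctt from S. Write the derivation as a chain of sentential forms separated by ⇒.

S ⇒ VV ⇒ cV ⇒ cxT ⇒ cxcSV ⇒ cxcVVV ⇒ cxcxTVV ⇒ cxcxtVV ⇒ cxcxttTV ⇒ cxcxtttVV ⇒ cxcxttttTV ⇒ cxcxtttttVV ⇒ cxcxtttttcV ⇒ cxcxtttttctT ⇒ cxcxtttttctt

S ⇒ VV   [S → V V]
VV ⇒ cV   [V → c]
cV ⇒ cxT   [V → x T]
cxT ⇒ cxcSV   [T → c S V]
cxcSV ⇒ cxcVVV   [S → V V]
cxcVVV ⇒ cxcxTVV   [V → x T]
cxcxTVV ⇒ cxcxtVV   [T → t]
cxcxtVV ⇒ cxcxttTV   [V → t T]
cxcxttTV ⇒ cxcxtttVV   [T → t V]
cxcxtttVV ⇒ cxcxttttTV   [V → t T]
cxcxttttTV ⇒ cxcxtttttVV   [T → t V]
cxcxtttttVV ⇒ cxcxtttttcV   [V → c]
cxcxtttttcV ⇒ cxcxtttttctT   [V → t T]
cxcxtttttctT ⇒ cxcxtttttctt   [T → t]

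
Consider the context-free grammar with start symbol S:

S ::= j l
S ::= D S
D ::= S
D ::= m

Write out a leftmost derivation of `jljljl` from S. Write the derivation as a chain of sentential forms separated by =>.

S => DS   [S ::= D S]
DS => SS   [D ::= S]
SS => jlS   [S ::= j l]
jlS => jlDS   [S ::= D S]
jlDS => jlSS   [D ::= S]
jlSS => jljlS   [S ::= j l]
jljlS => jljljl   [S ::= j l]

S=>DS=>SS=>jlS=>jlDS=>jlSS=>jljlS=>jljljl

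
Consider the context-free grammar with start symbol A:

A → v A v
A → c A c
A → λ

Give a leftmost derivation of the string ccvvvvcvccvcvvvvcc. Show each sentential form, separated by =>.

A => cAc   [A → c A c]
cAc => ccAcc   [A → c A c]
ccAcc => ccvAvcc   [A → v A v]
ccvAvcc => ccvvAvvcc   [A → v A v]
ccvvAvvcc => ccvvvAvvvcc   [A → v A v]
ccvvvAvvvcc => ccvvvvAvvvvcc   [A → v A v]
ccvvvvAvvvvcc => ccvvvvcAcvvvvcc   [A → c A c]
ccvvvvcAcvvvvcc => ccvvvvcvAvcvvvvcc   [A → v A v]
ccvvvvcvAvcvvvvcc => ccvvvvcvcAcvcvvvvcc   [A → c A c]
ccvvvvcvcAcvcvvvvcc => ccvvvvcvccvcvvvvcc   [A → λ]

A => cAc => ccAcc => ccvAvcc => ccvvAvvcc => ccvvvAvvvcc => ccvvvvAvvvvcc => ccvvvvcAcvvvvcc => ccvvvvcvAvcvvvvcc => ccvvvvcvcAcvcvvvvcc => ccvvvvcvccvcvvvvcc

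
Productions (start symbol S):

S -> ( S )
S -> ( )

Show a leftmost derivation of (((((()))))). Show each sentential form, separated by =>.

S => (S)   [S -> ( S )]
(S) => ((S))   [S -> ( S )]
((S)) => (((S)))   [S -> ( S )]
(((S))) => ((((S))))   [S -> ( S )]
((((S)))) => (((((S)))))   [S -> ( S )]
(((((S))))) => (((((())))))   [S -> ( )]

S=>(S)=>((S))=>(((S)))=>((((S))))=>(((((S)))))=>(((((())))))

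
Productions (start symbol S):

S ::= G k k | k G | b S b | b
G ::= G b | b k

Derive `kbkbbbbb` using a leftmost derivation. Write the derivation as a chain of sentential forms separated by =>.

S => kG   [S ::= k G]
kG => kGb   [G ::= G b]
kGb => kGbb   [G ::= G b]
kGbb => kGbbb   [G ::= G b]
kGbbb => kGbbbb   [G ::= G b]
kGbbbb => kGbbbbb   [G ::= G b]
kGbbbbb => kbkbbbbb   [G ::= b k]

S=>kG=>kGb=>kGbb=>kGbbb=>kGbbbb=>kGbbbbb=>kbkbbbbb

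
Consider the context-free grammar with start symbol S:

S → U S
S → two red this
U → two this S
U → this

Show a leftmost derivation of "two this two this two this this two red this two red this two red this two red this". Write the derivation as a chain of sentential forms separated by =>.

S => U S   [S → U S]
U S => two this S S   [U → two this S]
two this S S => two this U S S   [S → U S]
two this U S S => two this two this S S S   [U → two this S]
two this two this S S S => two this two this U S S S   [S → U S]
two this two this U S S S => two this two this two this S S S S   [U → two this S]
two this two this two this S S S S => two this two this two this U S S S S   [S → U S]
two this two this two this U S S S S => two this two this two this this S S S S   [U → this]
two this two this two this this S S S S => two this two this two this this two red this S S S   [S → two red this]
two this two this two this this two red this S S S => two this two this two this this two red this two red this S S   [S → two red this]
two this two this two this this two red this two red this S S => two this two this two this this two red this two red this two red this S   [S → two red this]
two this two this two this this two red this two red this two red this S => two this two this two this this two red this two red this two red this two red this   [S → two red this]

S => U S => two this S S => two this U S S => two this two this S S S => two this two this U S S S => two this two this two this S S S S => two this two this two this U S S S S => two this two this two this this S S S S => two this two this two this this two red this S S S => two this two this two this this two red this two red this S S => two this two this two this this two red this two red this two red this S => two this two this two this this two red this two red this two red this two red this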